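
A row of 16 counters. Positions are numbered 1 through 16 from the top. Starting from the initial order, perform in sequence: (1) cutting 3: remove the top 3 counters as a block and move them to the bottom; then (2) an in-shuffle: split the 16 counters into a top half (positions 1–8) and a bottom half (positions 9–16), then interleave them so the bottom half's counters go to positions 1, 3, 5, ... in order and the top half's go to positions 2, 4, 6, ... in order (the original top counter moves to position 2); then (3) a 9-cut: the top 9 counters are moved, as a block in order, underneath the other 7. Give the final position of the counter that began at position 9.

Track the counter from position 9 forward through each operation:
  after op 1 (cut 3): 9 → 6
  after op 2 (in-shuffle): 6 → 12
  after op 3 (cut 9): 12 → 3

3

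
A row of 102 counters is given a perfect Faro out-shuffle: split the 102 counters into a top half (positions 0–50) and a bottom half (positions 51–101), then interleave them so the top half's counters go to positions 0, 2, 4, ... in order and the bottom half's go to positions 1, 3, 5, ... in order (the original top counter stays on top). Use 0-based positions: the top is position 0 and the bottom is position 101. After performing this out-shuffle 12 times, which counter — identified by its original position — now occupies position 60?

66

Work backwards from position 60, undoing one out-shuffle at a time:
60 ← 30 ← 15 ← 58 ← 29 ← 65 ← 83 ← 92 ← 46 ← 23 ← 62 ← 31 ← 66
So the counter now at position 60 started at position 66.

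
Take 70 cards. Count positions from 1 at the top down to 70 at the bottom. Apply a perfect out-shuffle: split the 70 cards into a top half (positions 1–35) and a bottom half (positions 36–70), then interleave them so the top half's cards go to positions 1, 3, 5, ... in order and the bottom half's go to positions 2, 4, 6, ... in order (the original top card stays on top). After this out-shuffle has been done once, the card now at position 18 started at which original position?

Work backwards from position 18, undoing one out-shuffle at a time:
18 ← 44
So the card now at position 18 started at position 44.

44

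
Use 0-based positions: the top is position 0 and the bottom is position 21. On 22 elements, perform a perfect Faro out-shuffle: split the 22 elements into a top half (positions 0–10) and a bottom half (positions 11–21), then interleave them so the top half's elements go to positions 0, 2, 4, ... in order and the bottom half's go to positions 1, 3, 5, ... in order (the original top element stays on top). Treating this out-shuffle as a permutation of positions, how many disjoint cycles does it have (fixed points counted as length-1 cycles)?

7

Trace each unvisited position around until it returns:
(0) (1 2 4 8 16 11) (3 6 12) (5 10 20 19 17 13) (7 14) (9 18 15) (21)
7 cycles in total.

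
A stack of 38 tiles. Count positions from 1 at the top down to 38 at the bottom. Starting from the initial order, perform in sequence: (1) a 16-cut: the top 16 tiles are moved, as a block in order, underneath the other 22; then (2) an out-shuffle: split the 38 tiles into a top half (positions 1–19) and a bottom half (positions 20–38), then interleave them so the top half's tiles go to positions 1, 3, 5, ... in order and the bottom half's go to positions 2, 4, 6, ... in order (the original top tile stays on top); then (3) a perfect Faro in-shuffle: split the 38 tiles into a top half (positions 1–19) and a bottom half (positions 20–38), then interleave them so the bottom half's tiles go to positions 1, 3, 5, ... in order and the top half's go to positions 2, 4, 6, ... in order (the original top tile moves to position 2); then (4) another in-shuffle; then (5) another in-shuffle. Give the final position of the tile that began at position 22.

Track the tile from position 22 forward through each operation:
  after op 1 (cut 16): 22 → 6
  after op 2 (out-shuffle): 6 → 11
  after op 3 (in-shuffle): 11 → 22
  after op 4 (in-shuffle): 22 → 5
  after op 5 (in-shuffle): 5 → 10

10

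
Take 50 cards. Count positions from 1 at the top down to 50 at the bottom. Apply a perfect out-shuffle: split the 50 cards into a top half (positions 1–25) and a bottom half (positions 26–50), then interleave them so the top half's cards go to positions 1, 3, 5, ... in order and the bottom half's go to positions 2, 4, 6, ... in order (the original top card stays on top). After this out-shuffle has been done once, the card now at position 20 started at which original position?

Work backwards from position 20, undoing one out-shuffle at a time:
20 ← 35
So the card now at position 20 started at position 35.

35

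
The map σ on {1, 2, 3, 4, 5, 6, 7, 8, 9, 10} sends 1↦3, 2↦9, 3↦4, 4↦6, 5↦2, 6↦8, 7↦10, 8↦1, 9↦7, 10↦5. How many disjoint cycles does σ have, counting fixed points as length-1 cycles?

Cycle decomposition: (1 3 4 6 8) (2 9 7 10 5).
2 cycles.

2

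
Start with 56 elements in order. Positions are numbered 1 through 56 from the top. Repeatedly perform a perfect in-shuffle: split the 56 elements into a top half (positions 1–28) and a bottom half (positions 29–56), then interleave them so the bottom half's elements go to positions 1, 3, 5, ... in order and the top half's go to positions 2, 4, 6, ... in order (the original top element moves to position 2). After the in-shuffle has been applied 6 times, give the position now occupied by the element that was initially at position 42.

Track the element's position through each in-shuffle:
42 → 27 → 54 → 51 → 45 → 33 → 9

9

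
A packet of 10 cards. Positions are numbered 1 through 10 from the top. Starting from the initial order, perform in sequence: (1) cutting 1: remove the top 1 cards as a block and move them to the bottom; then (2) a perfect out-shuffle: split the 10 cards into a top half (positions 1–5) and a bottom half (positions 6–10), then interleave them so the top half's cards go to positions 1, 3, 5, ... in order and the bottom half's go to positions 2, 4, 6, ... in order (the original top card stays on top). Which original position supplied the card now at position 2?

7

Undo the operations in reverse order, starting from position 2:
  undo op 2 (out-shuffle, from bottom half): 2 ← 6
  undo op 1 (cut 1): 6 ← 7
So the card at position 2 came from original position 7.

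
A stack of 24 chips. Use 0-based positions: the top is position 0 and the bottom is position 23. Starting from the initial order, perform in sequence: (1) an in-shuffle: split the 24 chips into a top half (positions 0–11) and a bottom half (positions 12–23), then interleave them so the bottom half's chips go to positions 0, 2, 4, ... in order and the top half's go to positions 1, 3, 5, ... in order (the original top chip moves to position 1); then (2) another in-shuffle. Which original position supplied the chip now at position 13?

15

Undo the operations in reverse order, starting from position 13:
  undo op 2 (in-shuffle, from top half): 13 ← 6
  undo op 1 (in-shuffle, from bottom half): 6 ← 15
So the chip at position 13 came from original position 15.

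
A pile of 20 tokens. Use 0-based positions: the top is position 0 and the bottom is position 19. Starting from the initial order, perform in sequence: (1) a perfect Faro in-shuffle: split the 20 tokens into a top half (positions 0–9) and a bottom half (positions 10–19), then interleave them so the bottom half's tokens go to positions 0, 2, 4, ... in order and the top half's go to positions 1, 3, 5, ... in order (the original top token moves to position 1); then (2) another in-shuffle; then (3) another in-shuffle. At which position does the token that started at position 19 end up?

Track the token from position 19 forward through each operation:
  after op 1 (in-shuffle): 19 → 18
  after op 2 (in-shuffle): 18 → 16
  after op 3 (in-shuffle): 16 → 12

12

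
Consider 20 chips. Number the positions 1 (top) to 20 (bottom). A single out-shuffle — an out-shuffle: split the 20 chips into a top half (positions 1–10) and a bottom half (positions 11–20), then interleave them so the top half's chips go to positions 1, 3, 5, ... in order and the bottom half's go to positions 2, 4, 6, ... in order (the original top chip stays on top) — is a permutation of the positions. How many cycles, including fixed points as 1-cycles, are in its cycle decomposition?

Trace each unvisited position around until it returns:
(1) (2 3 5 9 17 14 ... len 18) (20)
3 cycles in total.

3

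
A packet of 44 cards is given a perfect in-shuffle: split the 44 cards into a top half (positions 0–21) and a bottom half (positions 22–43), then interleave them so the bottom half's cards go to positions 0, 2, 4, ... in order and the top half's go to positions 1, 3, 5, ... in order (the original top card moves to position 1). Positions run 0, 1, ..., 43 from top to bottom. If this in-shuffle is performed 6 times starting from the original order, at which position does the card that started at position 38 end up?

20

Track the card's position through each in-shuffle:
38 → 32 → 20 → 41 → 38 → 32 → 20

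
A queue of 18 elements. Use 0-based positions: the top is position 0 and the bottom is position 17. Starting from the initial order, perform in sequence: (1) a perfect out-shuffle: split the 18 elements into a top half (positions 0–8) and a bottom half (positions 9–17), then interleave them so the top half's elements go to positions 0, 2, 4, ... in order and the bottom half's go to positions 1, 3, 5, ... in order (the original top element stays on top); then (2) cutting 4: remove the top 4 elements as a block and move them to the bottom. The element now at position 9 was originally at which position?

15

Undo the operations in reverse order, starting from position 9:
  undo op 2 (cut 4): 9 ← 13
  undo op 1 (out-shuffle, from bottom half): 13 ← 15
So the element at position 9 came from original position 15.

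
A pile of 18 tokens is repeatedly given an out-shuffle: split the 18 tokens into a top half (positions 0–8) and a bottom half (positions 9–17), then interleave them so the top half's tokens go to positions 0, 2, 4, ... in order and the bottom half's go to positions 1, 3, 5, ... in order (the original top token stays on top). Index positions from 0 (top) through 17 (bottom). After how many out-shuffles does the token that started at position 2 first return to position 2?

Follow position 2 under repeated out-shuffles:
2 → 4 → 8 → 16 → 15 → 13 → 9 → 1 → 2
It first returns after 8 out-shuffles.

8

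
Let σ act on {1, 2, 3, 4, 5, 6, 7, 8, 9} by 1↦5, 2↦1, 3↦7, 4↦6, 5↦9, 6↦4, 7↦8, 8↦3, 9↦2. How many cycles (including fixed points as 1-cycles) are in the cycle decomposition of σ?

3

Cycle decomposition: (1 5 9 2) (3 7 8) (4 6).
3 cycles.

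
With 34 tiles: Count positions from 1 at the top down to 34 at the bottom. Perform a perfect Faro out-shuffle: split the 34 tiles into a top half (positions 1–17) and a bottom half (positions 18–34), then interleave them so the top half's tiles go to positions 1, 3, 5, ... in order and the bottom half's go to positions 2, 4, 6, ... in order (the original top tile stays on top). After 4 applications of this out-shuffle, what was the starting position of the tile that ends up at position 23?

Work backwards from position 23, undoing one out-shuffle at a time:
23 ← 12 ← 23 ← 12 ← 23
So the tile now at position 23 started at position 23.

23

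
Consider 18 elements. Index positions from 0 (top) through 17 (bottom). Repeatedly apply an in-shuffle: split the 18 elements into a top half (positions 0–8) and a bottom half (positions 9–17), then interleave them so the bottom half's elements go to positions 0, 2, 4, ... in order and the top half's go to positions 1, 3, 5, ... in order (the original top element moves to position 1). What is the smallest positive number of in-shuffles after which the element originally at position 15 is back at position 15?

18

Follow position 15 under repeated in-shuffles:
15 → 12 → 6 → 13 → 8 → 17 → 16 → 14 → 10 → 2 → 5 → 11 → 4 → 9 → 0 → 1 → 3 → 7 → 15
It first returns after 18 in-shuffles.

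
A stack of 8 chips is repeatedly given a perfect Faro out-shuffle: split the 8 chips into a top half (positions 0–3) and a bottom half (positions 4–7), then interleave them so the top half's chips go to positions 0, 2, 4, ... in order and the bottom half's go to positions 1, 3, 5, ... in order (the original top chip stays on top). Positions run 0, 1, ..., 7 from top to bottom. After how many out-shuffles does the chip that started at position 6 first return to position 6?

Follow position 6 under repeated out-shuffles:
6 → 5 → 3 → 6
It first returns after 3 out-shuffles.

3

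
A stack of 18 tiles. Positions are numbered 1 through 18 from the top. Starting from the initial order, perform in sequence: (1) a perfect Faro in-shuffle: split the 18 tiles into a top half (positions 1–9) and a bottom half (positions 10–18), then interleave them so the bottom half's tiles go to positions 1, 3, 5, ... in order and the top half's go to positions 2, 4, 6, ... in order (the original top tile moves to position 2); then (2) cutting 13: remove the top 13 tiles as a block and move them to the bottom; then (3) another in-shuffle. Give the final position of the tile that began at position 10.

Track the tile from position 10 forward through each operation:
  after op 1 (in-shuffle): 10 → 1
  after op 2 (cut 13): 1 → 6
  after op 3 (in-shuffle): 6 → 12

12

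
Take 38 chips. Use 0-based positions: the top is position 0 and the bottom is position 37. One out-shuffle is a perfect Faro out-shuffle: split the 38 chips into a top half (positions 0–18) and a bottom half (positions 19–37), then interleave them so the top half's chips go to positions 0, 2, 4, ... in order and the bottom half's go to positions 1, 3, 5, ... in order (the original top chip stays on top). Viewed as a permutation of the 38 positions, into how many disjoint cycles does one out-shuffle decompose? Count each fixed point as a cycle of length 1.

Trace each unvisited position around until it returns:
(0) (1 2 4 8 16 32 ... len 36) (37)
3 cycles in total.

3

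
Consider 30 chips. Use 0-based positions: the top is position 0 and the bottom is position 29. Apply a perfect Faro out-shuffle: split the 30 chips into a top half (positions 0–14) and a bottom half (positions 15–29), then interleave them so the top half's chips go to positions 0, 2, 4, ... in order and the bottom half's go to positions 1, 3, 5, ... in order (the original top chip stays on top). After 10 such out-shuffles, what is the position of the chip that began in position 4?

7

Track the chip's position through each out-shuffle:
4 → 8 → 16 → 3 → 6 → 12 → 24 → 19 → 9 → 18 → 7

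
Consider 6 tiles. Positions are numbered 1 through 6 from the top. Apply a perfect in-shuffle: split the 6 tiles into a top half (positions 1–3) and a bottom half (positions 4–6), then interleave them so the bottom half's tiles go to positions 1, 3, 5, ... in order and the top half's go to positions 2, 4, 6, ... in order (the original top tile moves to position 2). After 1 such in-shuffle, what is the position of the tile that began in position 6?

5

Track the tile's position through each in-shuffle:
6 → 5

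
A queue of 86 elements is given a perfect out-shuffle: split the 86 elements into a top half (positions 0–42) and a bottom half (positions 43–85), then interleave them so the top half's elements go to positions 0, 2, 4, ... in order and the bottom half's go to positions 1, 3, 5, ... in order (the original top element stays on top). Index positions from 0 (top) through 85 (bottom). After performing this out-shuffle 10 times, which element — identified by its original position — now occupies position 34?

Work backwards from position 34, undoing one out-shuffle at a time:
34 ← 17 ← 51 ← 68 ← 34 ← 17 ← 51 ← 68 ← 34 ← 17 ← 51
So the element now at position 34 started at position 51.

51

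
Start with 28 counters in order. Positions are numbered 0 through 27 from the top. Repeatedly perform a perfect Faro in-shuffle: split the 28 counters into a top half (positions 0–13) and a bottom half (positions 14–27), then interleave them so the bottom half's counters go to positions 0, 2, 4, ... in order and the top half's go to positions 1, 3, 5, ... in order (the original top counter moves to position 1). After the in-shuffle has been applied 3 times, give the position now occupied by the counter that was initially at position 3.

2

Track the counter's position through each in-shuffle:
3 → 7 → 15 → 2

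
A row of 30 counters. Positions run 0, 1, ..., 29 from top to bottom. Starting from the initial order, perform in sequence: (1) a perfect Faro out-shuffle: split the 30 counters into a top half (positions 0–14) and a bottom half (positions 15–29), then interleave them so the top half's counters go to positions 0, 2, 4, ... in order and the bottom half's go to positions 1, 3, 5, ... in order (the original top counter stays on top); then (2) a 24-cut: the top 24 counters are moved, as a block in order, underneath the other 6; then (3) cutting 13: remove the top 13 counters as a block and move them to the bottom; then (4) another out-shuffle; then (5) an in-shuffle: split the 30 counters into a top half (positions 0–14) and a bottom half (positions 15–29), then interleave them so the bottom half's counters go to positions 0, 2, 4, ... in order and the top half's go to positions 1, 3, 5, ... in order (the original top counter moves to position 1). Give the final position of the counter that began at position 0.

4

Track the counter from position 0 forward through each operation:
  after op 1 (out-shuffle): 0 → 0
  after op 2 (cut 24): 0 → 6
  after op 3 (cut 13): 6 → 23
  after op 4 (out-shuffle): 23 → 17
  after op 5 (in-shuffle): 17 → 4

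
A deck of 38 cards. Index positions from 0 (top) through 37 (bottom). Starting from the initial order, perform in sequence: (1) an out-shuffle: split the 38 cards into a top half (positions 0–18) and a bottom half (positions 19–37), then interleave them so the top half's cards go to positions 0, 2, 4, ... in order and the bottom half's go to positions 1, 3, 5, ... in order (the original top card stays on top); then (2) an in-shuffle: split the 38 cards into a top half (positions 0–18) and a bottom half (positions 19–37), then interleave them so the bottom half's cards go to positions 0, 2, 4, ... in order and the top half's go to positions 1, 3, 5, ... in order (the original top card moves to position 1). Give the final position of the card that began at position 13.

Track the card from position 13 forward through each operation:
  after op 1 (out-shuffle): 13 → 26
  after op 2 (in-shuffle): 26 → 14

14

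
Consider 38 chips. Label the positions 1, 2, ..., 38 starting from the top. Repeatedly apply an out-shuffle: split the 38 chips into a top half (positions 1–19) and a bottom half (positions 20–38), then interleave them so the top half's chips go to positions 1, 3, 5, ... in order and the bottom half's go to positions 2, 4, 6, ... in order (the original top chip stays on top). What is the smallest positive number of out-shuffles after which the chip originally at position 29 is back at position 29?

Follow position 29 under repeated out-shuffles:
29 → 20 → 2 → 3 → 5 → 9 → 17 → 33 → ... → 29 (length 36)
It first returns after 36 out-shuffles.

36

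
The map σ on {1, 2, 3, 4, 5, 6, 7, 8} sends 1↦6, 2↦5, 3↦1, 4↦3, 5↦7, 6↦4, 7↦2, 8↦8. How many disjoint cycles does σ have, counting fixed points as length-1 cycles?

3

Cycle decomposition: (1 6 4 3) (2 5 7) (8).
3 cycles.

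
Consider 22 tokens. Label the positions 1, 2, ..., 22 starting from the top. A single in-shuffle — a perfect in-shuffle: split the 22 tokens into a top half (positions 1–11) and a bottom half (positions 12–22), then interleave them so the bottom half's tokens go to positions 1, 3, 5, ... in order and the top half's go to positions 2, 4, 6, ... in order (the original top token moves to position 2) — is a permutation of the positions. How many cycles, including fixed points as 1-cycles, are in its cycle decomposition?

2

Trace each unvisited position around until it returns:
(1 2 4 8 16 9 ... len 11) (5 10 20 17 11 22 ... len 11)
2 cycles in total.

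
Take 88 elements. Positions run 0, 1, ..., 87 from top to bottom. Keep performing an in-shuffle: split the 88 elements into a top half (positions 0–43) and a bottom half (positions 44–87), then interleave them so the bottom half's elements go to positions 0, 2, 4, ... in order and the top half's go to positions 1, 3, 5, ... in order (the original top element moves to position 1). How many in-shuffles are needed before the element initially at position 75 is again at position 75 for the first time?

Follow position 75 under repeated in-shuffles:
75 → 62 → 36 → 73 → 58 → 28 → 57 → 26 → 53 → 18 → 37 → 75
It first returns after 11 in-shuffles.

11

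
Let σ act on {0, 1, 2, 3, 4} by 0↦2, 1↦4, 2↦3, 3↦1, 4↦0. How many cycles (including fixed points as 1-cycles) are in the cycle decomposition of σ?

1

Cycle decomposition: (0 2 3 1 4).
1 cycle.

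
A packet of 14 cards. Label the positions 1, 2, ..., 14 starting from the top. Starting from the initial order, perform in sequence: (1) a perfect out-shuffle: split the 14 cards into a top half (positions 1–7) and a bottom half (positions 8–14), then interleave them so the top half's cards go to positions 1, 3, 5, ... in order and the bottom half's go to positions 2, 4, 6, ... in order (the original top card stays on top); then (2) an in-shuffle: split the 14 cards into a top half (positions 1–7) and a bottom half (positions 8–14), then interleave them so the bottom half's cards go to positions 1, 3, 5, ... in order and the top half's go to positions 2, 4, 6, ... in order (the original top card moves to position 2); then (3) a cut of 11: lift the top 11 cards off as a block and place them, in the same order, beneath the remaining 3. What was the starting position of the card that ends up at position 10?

Undo the operations in reverse order, starting from position 10:
  undo op 3 (cut 11): 10 ← 7
  undo op 2 (in-shuffle, from bottom half): 7 ← 11
  undo op 1 (out-shuffle, from top half): 11 ← 6
So the card at position 10 came from original position 6.

6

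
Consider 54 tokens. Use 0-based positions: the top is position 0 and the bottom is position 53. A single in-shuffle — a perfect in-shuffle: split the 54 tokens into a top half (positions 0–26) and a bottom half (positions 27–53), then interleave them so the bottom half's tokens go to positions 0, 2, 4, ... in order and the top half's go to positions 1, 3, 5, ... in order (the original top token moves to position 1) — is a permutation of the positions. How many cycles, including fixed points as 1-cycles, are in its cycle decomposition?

4

Trace each unvisited position around until it returns:
(0 1 3 7 15 31 ... len 20) (2 5 11 23 47 40 ... len 20) (4 9 19 39 24 49 44 34 14 29) (10 21 43 32)
4 cycles in total.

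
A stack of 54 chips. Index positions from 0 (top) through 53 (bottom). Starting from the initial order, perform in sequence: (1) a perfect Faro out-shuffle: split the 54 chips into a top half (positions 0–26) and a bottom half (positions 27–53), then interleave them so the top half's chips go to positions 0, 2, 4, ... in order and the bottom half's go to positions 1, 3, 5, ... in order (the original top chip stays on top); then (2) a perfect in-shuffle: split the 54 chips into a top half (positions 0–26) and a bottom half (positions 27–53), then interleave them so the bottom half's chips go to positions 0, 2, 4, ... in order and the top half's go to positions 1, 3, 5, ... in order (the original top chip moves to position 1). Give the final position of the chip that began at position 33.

27

Track the chip from position 33 forward through each operation:
  after op 1 (out-shuffle): 33 → 13
  after op 2 (in-shuffle): 13 → 27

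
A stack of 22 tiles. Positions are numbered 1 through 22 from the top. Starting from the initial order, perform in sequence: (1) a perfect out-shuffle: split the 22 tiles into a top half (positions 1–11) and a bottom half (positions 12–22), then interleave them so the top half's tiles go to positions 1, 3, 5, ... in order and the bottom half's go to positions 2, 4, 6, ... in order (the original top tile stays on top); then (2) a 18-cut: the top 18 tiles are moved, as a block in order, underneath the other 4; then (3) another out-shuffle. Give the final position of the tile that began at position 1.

Track the tile from position 1 forward through each operation:
  after op 1 (out-shuffle): 1 → 1
  after op 2 (cut 18): 1 → 5
  after op 3 (out-shuffle): 5 → 9

9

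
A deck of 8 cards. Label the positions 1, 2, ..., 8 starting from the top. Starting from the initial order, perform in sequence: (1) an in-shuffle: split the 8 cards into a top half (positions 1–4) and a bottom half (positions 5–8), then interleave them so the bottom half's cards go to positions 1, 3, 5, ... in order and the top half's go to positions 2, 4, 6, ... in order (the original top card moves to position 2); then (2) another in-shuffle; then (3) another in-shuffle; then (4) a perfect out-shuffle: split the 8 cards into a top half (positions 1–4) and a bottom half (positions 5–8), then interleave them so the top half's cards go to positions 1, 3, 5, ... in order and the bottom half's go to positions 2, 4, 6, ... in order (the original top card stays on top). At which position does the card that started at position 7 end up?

Track the card from position 7 forward through each operation:
  after op 1 (in-shuffle): 7 → 5
  after op 2 (in-shuffle): 5 → 1
  after op 3 (in-shuffle): 1 → 2
  after op 4 (out-shuffle): 2 → 3

3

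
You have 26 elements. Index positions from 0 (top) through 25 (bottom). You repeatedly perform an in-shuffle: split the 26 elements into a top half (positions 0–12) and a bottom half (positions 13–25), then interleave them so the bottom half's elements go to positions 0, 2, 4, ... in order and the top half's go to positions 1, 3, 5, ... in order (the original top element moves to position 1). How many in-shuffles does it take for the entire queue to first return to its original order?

The in-shuffle permutes the 26 positions with cycle lengths [2, 6, 18].
Every element is home exactly when every cycle has completed a whole number of laps, i.e. after lcm(2, 6, 18) = 18 in-shuffles.

18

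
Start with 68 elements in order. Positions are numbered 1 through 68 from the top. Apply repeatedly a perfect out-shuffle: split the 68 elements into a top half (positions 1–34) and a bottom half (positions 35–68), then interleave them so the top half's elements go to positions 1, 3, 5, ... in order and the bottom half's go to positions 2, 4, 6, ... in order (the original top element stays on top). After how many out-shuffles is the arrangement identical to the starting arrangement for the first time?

66

The out-shuffle permutes the 68 positions with cycle lengths [1, 1, 66].
Every element is home exactly when every cycle has completed a whole number of laps, i.e. after lcm(1, 66) = 66 out-shuffles.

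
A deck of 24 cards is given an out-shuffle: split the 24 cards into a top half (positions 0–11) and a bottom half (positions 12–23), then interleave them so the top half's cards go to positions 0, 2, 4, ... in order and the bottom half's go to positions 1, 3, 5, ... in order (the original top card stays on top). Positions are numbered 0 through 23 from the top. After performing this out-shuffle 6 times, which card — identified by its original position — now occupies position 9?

Work backwards from position 9, undoing one out-shuffle at a time:
9 ← 16 ← 8 ← 4 ← 2 ← 1 ← 12
So the card now at position 9 started at position 12.

12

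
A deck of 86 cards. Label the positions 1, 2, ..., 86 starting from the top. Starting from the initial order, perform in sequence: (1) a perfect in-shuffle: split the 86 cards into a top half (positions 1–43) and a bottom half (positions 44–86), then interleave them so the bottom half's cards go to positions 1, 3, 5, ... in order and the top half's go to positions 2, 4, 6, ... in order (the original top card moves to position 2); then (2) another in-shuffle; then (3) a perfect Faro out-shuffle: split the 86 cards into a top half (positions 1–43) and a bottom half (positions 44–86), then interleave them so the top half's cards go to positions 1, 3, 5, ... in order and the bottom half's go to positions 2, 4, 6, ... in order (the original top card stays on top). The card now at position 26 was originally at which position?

14

Undo the operations in reverse order, starting from position 26:
  undo op 3 (out-shuffle, from bottom half): 26 ← 56
  undo op 2 (in-shuffle, from top half): 56 ← 28
  undo op 1 (in-shuffle, from top half): 28 ← 14
So the card at position 26 came from original position 14.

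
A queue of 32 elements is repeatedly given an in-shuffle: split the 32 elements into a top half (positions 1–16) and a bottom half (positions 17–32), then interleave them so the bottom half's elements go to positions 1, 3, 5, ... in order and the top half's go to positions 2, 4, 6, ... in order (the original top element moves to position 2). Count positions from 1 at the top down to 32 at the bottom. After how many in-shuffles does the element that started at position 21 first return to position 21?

Follow position 21 under repeated in-shuffles:
21 → 9 → 18 → 3 → 6 → 12 → 24 → 15 → 30 → 27 → 21
It first returns after 10 in-shuffles.

10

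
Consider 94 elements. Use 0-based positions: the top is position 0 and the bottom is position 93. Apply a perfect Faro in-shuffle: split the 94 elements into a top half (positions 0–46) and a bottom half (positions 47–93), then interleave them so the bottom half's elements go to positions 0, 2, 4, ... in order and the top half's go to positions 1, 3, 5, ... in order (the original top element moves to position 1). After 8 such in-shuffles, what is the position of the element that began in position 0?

Track the element's position through each in-shuffle:
0 → 1 → 3 → 7 → 15 → 31 → 63 → 32 → 65

65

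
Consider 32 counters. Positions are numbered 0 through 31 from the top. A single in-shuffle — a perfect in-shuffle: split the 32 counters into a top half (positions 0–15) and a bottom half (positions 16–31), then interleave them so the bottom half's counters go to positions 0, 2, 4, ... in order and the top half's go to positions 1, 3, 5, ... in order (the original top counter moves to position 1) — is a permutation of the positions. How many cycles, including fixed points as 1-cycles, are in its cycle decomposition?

Trace each unvisited position around until it returns:
(0 1 3 7 15 31 30 28 24 16) (2 5 11 23 14 29 26 20 8 17) (4 9 19 6 13 27 22 12 25 18) (10 21)
4 cycles in total.

4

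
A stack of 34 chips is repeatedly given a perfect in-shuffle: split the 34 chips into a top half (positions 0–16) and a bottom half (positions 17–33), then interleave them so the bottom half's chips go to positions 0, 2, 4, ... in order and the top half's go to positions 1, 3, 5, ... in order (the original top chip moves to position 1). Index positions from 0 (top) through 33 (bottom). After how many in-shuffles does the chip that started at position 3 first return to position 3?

Follow position 3 under repeated in-shuffles:
3 → 7 → 15 → 31 → 28 → 22 → 10 → 21 → 8 → 17 → 0 → 1 → 3
It first returns after 12 in-shuffles.

12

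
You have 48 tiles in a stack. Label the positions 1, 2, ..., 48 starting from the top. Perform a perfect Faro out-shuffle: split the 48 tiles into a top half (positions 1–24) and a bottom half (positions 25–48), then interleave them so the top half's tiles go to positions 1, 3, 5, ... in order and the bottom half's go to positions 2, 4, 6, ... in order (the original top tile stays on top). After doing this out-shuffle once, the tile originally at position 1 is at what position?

1

Position 1 is a fixed point of every out-shuffle, so the tile never moves.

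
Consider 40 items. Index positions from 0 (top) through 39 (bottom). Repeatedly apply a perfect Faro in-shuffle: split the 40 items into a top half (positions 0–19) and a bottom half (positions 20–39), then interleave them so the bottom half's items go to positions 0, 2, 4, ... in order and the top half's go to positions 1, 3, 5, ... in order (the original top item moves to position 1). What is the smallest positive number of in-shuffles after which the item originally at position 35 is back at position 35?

Follow position 35 under repeated in-shuffles:
35 → 30 → 20 → 0 → 1 → 3 → 7 → 15 → 31 → 22 → 4 → 9 → 19 → 39 → 38 → 36 → 32 → 24 → 8 → 17 → 35
It first returns after 20 in-shuffles.

20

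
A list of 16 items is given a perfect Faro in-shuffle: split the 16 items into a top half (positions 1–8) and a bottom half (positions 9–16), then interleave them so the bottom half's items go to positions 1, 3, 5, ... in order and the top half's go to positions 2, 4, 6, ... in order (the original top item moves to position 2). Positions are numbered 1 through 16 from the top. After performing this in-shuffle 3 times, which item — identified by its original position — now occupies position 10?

Work backwards from position 10, undoing one in-shuffle at a time:
10 ← 5 ← 11 ← 14
So the item now at position 10 started at position 14.

14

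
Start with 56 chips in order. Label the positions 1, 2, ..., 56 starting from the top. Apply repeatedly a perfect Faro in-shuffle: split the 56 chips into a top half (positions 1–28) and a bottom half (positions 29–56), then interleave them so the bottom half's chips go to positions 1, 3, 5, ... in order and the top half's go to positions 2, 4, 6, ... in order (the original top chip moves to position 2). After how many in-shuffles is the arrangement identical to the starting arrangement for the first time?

The in-shuffle permutes the 56 positions with cycle lengths [2, 18, 18, 18].
Every chip is home exactly when every cycle has completed a whole number of laps, i.e. after lcm(2, 18) = 18 in-shuffles.

18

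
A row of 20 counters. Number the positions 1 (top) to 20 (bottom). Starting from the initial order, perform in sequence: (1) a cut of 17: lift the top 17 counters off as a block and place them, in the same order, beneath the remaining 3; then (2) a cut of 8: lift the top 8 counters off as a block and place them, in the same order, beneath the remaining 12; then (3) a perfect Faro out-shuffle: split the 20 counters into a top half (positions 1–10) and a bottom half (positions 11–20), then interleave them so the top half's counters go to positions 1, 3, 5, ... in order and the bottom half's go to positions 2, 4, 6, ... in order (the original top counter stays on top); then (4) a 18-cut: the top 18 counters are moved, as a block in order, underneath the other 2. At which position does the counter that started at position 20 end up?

Track the counter from position 20 forward through each operation:
  after op 1 (cut 17): 20 → 3
  after op 2 (cut 8): 3 → 15
  after op 3 (out-shuffle): 15 → 10
  after op 4 (cut 18): 10 → 12

12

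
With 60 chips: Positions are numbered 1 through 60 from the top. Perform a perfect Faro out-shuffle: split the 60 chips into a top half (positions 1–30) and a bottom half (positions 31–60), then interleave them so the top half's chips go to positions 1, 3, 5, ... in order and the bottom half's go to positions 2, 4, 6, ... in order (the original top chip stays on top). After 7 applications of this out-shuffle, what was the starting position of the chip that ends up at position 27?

Work backwards from position 27, undoing one out-shuffle at a time:
27 ← 14 ← 37 ← 19 ← 10 ← 35 ← 18 ← 39
So the chip now at position 27 started at position 39.

39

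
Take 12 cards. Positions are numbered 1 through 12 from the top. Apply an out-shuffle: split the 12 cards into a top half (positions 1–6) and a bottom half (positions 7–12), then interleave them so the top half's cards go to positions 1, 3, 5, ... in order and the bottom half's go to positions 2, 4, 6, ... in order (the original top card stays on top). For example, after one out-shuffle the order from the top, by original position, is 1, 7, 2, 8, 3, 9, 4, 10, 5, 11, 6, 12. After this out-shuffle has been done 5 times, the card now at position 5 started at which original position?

Work backwards from position 5, undoing one out-shuffle at a time:
5 ← 3 ← 2 ← 7 ← 4 ← 8
So the card now at position 5 started at position 8.

8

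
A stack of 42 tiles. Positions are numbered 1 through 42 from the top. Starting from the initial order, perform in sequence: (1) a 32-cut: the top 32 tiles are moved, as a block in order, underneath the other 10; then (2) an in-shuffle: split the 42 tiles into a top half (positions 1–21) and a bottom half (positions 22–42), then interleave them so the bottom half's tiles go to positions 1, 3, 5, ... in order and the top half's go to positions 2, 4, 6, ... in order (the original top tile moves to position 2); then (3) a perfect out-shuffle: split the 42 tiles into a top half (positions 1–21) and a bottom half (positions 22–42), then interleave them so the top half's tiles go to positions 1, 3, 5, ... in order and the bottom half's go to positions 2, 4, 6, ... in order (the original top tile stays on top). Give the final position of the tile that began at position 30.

32

Track the tile from position 30 forward through each operation:
  after op 1 (cut 32): 30 → 40
  after op 2 (in-shuffle): 40 → 37
  after op 3 (out-shuffle): 37 → 32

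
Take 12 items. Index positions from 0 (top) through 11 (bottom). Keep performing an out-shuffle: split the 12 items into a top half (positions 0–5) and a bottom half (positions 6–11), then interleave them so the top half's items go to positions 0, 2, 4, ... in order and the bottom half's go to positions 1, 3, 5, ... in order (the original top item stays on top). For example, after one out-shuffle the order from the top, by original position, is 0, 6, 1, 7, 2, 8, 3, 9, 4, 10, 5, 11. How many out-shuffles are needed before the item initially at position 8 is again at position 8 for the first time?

10

Follow position 8 under repeated out-shuffles:
8 → 5 → 10 → 9 → 7 → 3 → 6 → 1 → 2 → 4 → 8
It first returns after 10 out-shuffles.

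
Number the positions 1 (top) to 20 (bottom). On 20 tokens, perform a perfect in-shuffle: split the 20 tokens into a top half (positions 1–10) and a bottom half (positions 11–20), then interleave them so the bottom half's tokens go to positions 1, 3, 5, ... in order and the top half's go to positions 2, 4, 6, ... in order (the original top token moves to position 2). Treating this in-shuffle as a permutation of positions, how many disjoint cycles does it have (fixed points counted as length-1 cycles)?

Trace each unvisited position around until it returns:
(1 2 4 8 16 11) (3 6 12) (5 10 20 19 17 13) (7 14) (9 18 15)
5 cycles in total.

5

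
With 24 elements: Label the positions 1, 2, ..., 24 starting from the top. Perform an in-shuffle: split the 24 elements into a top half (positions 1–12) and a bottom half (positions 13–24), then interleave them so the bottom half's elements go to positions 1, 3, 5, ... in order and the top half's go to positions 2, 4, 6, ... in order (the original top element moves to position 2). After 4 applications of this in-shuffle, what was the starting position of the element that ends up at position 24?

Work backwards from position 24, undoing one in-shuffle at a time:
24 ← 12 ← 6 ← 3 ← 14
So the element now at position 24 started at position 14.

14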